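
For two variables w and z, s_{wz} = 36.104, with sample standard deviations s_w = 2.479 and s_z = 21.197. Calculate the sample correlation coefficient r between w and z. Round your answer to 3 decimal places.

r = Cov(w,z) / (s_w · s_z) = 36.104 / (2.479 × 21.197)
  = 36.104 / 52.5474 ≈ 0.687

0.687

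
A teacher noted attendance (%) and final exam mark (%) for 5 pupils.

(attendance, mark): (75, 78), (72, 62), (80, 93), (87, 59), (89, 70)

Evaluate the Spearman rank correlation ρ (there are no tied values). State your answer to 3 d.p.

-0.100

Rank attendance: 2, 1, 3, 4, 5
Rank mark: 4, 2, 5, 1, 3
d = rank(attendance) − rank(mark): -2, -1, -2, 3, 2; Σd² = 22
ρ = 1 − 6Σd² / [n(n²−1)] = 1 − 6×22 / (5×24) = 1 − 132/120 ≈ -0.100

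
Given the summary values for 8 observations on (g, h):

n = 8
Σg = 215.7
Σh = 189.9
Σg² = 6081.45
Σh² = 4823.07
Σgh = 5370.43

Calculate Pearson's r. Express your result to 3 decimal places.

0.865

r = (nΣgh − ΣgΣh) / √[(nΣg² − (Σg)²)(nΣh² − (Σh)²)]
Numerator: 8×5370.43 − 215.7×189.9 = 2002.01
Denominator: √[(48651.6 − 46526.49)(38584.56 − 36062.01)] = √[2125.11 × 2522.55] = 2315.3177
r = 2002.01 / 2315.3177 ≈ 0.865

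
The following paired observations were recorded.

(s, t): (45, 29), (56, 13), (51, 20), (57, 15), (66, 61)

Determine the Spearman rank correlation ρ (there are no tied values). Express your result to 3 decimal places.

0.100

Rank s: 1, 3, 2, 4, 5
Rank t: 4, 1, 3, 2, 5
d = rank(s) − rank(t): -3, 2, -1, 2, 0; Σd² = 18
ρ = 1 − 6Σd² / [n(n²−1)] = 1 − 6×18 / (5×24) = 1 − 108/120 ≈ 0.100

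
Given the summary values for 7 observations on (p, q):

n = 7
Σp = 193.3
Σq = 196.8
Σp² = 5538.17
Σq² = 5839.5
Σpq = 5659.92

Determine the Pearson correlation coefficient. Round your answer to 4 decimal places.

0.9096

r = (nΣpq − ΣpΣq) / √[(nΣp² − (Σp)²)(nΣq² − (Σq)²)]
Numerator: 7×5659.92 − 193.3×196.8 = 1578
Denominator: √[(38767.19 − 37364.89)(40876.5 − 38730.24)] = √[1402.3 × 2146.26] = 1734.8488
r = 1578 / 1734.8488 ≈ 0.9096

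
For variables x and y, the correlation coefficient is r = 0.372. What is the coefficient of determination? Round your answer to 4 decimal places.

r² = (0.372)² = 0.1384

0.1384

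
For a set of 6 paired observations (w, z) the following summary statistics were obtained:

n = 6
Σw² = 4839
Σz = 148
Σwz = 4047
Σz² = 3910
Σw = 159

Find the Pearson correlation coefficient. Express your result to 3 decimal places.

r = (nΣwz − ΣwΣz) / √[(nΣw² − (Σw)²)(nΣz² − (Σz)²)]
Numerator: 6×4047 − 159×148 = 750
Denominator: √[(29034 − 25281)(23460 − 21904)] = √[3753 × 1556] = 2416.5405
r = 750 / 2416.5405 ≈ 0.310

0.310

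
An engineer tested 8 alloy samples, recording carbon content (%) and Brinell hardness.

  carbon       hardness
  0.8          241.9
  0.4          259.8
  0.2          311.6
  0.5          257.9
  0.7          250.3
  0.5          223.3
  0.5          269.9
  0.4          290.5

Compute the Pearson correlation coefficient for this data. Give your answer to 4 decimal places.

-0.7199

n = 8, Σx = 4, Σy = 2105.2, Σx² = 2.24, Σy² = 559367.86, Σxy = 1026.72
nΣxy − ΣxΣy = 8213.76 − 8420.8 = -207.04
nΣx² − (Σx)² = 17.92 − 16 = 1.92; nΣy² − (Σy)² = 4474942.88 − 4431867.04 = 43075.84
r = -207.04 / √(1.92 × 43075.84) = -207.04 / 287.5858 ≈ -0.7199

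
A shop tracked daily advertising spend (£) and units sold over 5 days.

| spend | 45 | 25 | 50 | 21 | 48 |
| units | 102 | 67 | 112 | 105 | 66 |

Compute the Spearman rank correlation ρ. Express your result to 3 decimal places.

Rank spend: 3, 2, 5, 1, 4
Rank units: 3, 2, 5, 4, 1
d = rank(spend) − rank(units): 0, 0, 0, -3, 3; Σd² = 18
ρ = 1 − 6Σd² / [n(n²−1)] = 1 − 6×18 / (5×24) = 1 − 108/120 ≈ 0.100

0.100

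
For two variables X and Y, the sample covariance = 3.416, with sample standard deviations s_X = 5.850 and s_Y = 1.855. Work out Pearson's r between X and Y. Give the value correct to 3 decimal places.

0.315

r = Cov(X,Y) / (s_X · s_Y) = 3.416 / (5.850 × 1.855)
  = 3.416 / 10.8517 ≈ 0.315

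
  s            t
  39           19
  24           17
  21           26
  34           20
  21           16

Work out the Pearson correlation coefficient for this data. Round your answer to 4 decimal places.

n = 5, Σs = 139, Σt = 98, Σs² = 4135, Σt² = 1982, Σst = 2711
nΣst − ΣsΣt = 13555 − 13622 = -67
nΣs² − (Σs)² = 20675 − 19321 = 1354; nΣt² − (Σt)² = 9910 − 9604 = 306
r = -67 / √(1354 × 306) = -67 / 643.6800 ≈ -0.1041

-0.1041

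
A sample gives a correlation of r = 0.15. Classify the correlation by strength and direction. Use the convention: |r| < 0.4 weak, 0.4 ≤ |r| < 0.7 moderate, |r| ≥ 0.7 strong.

weak positive

r = 0.15 > 0 so the relationship is positive.
|r| = 0.15, which falls in the weak range.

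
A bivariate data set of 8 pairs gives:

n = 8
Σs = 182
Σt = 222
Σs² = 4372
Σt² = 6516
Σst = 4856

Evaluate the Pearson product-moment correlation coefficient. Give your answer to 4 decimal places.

-0.6780

r = (nΣst − ΣsΣt) / √[(nΣs² − (Σs)²)(nΣt² − (Σt)²)]
Numerator: 8×4856 − 182×222 = -1556
Denominator: √[(34976 − 33124)(52128 − 49284)] = √[1852 × 2844] = 2295.0137
r = -1556 / 2295.0137 ≈ -0.6780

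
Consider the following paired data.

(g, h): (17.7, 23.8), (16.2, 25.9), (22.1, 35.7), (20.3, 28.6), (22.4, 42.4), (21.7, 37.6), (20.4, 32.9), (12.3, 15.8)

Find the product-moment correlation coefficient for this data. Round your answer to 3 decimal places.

0.938

n = 8, Σg = 153.1, Σh = 242.7, Σg² = 3016.33, Σh² = 7873.27, Σgh = 4841.57
nΣgh − ΣgΣh = 38732.56 − 37157.37 = 1575.19
nΣg² − (Σg)² = 24130.64 − 23439.61 = 691.03; nΣh² − (Σh)² = 62986.16 − 58903.29 = 4082.87
r = 1575.19 / √(691.03 × 4082.87) = 1575.19 / 1679.6981 ≈ 0.938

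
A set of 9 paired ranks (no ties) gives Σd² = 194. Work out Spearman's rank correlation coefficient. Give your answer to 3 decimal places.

ρ = 1 − 6Σd² / [n(n²−1)] = 1 − 6×194 / (9×80)
  = 1 − 1164/720 = 1 − 1.6167 ≈ -0.617

-0.617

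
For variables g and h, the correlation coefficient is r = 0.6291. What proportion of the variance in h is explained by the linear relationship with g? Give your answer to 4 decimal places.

0.3958

r² = (0.6291)² = 0.3958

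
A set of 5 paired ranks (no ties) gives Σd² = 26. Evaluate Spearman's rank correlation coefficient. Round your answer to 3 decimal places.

-0.300

ρ = 1 − 6Σd² / [n(n²−1)] = 1 − 6×26 / (5×24)
  = 1 − 156/120 = 1 − 1.3000 ≈ -0.300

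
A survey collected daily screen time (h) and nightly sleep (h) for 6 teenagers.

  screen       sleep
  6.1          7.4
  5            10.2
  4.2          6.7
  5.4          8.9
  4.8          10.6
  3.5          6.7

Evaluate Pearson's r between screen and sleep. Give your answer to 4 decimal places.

n = 6, Σx = 29, Σy = 50.5, Σx² = 144.3, Σy² = 440.15, Σxy = 246.67
nΣxy − ΣxΣy = 1480.02 − 1464.5 = 15.52
nΣx² − (Σx)² = 865.8 − 841 = 24.8; nΣy² − (Σy)² = 2640.9 − 2550.25 = 90.65
r = 15.52 / √(24.8 × 90.65) = 15.52 / 47.4143 ≈ 0.3273

0.3273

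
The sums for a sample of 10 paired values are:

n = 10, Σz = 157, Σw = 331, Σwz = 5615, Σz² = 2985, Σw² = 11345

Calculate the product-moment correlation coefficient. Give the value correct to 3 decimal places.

0.930

r = (nΣwz − ΣwΣz) / √[(nΣw² − (Σw)²)(nΣz² − (Σz)²)]
Numerator: 10×5615 − 331×157 = 4183
Denominator: √[(113450 − 109561)(29850 − 24649)] = √[3889 × 5201] = 4497.4091
r = 4183 / 4497.4091 ≈ 0.930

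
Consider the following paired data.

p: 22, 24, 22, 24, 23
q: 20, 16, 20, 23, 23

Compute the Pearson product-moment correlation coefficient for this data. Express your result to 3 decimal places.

n = 5, Σp = 115, Σq = 102, Σp² = 2649, Σq² = 2114, Σpq = 2345
nΣpq − ΣpΣq = 11725 − 11730 = -5
nΣp² − (Σp)² = 13245 − 13225 = 20; nΣq² − (Σq)² = 10570 − 10404 = 166
r = -5 / √(20 × 166) = -5 / 57.6194 ≈ -0.087

-0.087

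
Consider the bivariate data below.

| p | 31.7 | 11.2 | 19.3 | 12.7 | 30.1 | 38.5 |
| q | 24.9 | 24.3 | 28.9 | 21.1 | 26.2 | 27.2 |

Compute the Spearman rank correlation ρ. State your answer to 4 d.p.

0.5429

Rank p: 5, 1, 3, 2, 4, 6
Rank q: 3, 2, 6, 1, 4, 5
d = rank(p) − rank(q): 2, -1, -3, 1, 0, 1; Σd² = 16
ρ = 1 − 6Σd² / [n(n²−1)] = 1 − 6×16 / (6×35) = 1 − 96/210 ≈ 0.5429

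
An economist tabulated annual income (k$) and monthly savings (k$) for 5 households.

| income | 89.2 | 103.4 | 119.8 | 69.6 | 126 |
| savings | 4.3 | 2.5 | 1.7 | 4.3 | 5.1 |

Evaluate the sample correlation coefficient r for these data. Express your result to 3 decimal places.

n = 5, Σx = 508, Σy = 17.9, Σx² = 53720.4, Σy² = 72.13, Σxy = 1787.6
nΣxy − ΣxΣy = 8938 − 9093.2 = -155.2
nΣx² − (Σx)² = 268602 − 258064 = 10538; nΣy² − (Σy)² = 360.65 − 320.41 = 40.24
r = -155.2 / √(10538 × 40.24) = -155.2 / 651.1905 ≈ -0.238

-0.238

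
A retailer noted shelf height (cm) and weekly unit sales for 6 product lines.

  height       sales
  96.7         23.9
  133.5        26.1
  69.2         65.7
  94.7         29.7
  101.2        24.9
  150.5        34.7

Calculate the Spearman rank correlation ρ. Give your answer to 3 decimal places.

Rank height: 3, 5, 1, 2, 4, 6
Rank sales: 1, 3, 6, 4, 2, 5
d = rank(height) − rank(sales): 2, 2, -5, -2, 2, 1; Σd² = 42
ρ = 1 − 6Σd² / [n(n²−1)] = 1 − 6×42 / (6×35) = 1 − 252/210 ≈ -0.200

-0.200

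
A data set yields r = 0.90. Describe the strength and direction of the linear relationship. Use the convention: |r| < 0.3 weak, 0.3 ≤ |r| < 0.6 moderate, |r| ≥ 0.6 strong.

r = 0.90 > 0 so the relationship is positive.
|r| = 0.90, which falls in the strong range.

strong positive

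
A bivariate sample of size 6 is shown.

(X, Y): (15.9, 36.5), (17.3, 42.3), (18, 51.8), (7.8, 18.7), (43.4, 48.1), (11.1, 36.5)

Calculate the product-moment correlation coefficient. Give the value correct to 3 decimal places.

n = 6, ΣX = 113.5, ΣY = 233.9, ΣX² = 2943.71, ΣY² = 9800.33, ΣXY = 4883.09
nΣXY − ΣXΣY = 29298.54 − 26547.65 = 2750.89
nΣX² − (ΣX)² = 17662.26 − 12882.25 = 4780.01; nΣY² − (ΣY)² = 58801.98 − 54709.21 = 4092.77
r = 2750.89 / √(4780.01 × 4092.77) = 2750.89 / 4423.0625 ≈ 0.622

0.622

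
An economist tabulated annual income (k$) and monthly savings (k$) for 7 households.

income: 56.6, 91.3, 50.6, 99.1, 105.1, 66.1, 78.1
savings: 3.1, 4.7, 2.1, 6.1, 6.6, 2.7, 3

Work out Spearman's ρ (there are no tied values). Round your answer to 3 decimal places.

0.893

Rank income: 2, 5, 1, 6, 7, 3, 4
Rank savings: 4, 5, 1, 6, 7, 2, 3
d = rank(income) − rank(savings): -2, 0, 0, 0, 0, 1, 1; Σd² = 6
ρ = 1 − 6Σd² / [n(n²−1)] = 1 − 6×6 / (7×48) = 1 − 36/336 ≈ 0.893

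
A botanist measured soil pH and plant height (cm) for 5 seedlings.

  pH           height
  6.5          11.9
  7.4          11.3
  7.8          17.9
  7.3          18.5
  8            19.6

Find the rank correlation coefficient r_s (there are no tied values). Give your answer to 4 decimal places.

0.5000

Rank pH: 1, 3, 4, 2, 5
Rank height: 2, 1, 3, 4, 5
d = rank(pH) − rank(height): -1, 2, 1, -2, 0; Σd² = 10
ρ = 1 − 6Σd² / [n(n²−1)] = 1 − 6×10 / (5×24) = 1 − 60/120 ≈ 0.5000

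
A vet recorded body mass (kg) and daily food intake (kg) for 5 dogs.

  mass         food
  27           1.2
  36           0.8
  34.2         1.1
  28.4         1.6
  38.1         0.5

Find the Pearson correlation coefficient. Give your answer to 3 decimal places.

-0.864

n = 5, Σx = 163.7, Σy = 5.2, Σx² = 5452.81, Σy² = 6.1, Σxy = 163.31
nΣxy − ΣxΣy = 816.55 − 851.24 = -34.69
nΣx² − (Σx)² = 27264.05 − 26797.69 = 466.36; nΣy² − (Σy)² = 30.5 − 27.04 = 3.46
r = -34.69 / √(466.36 × 3.46) = -34.69 / 40.1697 ≈ -0.864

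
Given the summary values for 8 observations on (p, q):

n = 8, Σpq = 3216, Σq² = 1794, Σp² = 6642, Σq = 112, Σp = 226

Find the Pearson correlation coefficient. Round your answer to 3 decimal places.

r = (nΣpq − ΣpΣq) / √[(nΣp² − (Σp)²)(nΣq² − (Σq)²)]
Numerator: 8×3216 − 226×112 = 416
Denominator: √[(53136 − 51076)(14352 − 12544)] = √[2060 × 1808] = 1929.8912
r = 416 / 1929.8912 ≈ 0.216

0.216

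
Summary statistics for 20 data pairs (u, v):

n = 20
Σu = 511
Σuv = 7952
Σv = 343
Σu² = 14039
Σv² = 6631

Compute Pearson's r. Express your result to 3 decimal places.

r = (nΣuv − ΣuΣv) / √[(nΣu² − (Σu)²)(nΣv² − (Σv)²)]
Numerator: 20×7952 − 511×343 = -16233
Denominator: √[(280780 − 261121)(132620 − 117649)] = √[19659 × 14971] = 17155.6081
r = -16233 / 17155.6081 ≈ -0.946

-0.946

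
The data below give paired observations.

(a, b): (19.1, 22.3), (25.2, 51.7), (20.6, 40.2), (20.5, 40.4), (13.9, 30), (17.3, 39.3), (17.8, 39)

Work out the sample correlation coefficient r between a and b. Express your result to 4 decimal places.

0.6645

n = 7, Σa = 134.4, Σb = 262.9, Σa² = 2653.8, Σb² = 10383.87, Σab = 5176.18
nΣab − ΣaΣb = 36233.26 − 35333.76 = 899.5
nΣa² − (Σa)² = 18576.6 − 18063.36 = 513.24; nΣb² − (Σb)² = 72687.09 − 69116.41 = 3570.68
r = 899.5 / √(513.24 × 3570.68) = 899.5 / 1353.7414 ≈ 0.6645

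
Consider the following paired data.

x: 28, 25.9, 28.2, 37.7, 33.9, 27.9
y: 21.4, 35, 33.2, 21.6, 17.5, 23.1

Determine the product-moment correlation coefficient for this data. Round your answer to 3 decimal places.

-0.626

n = 6, Σx = 181.6, Σy = 151.8, Σx² = 5598.96, Σy² = 4091.62, Σxy = 4494
nΣxy − ΣxΣy = 26964 − 27566.88 = -602.88
nΣx² − (Σx)² = 33593.76 − 32978.56 = 615.2; nΣy² − (Σy)² = 24549.72 − 23043.24 = 1506.48
r = -602.88 / √(615.2 × 1506.48) = -602.88 / 962.6975 ≈ -0.626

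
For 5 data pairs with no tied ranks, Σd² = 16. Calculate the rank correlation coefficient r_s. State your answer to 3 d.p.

ρ = 1 − 6Σd² / [n(n²−1)] = 1 − 6×16 / (5×24)
  = 1 − 96/120 = 1 − 0.8000 ≈ 0.200

0.200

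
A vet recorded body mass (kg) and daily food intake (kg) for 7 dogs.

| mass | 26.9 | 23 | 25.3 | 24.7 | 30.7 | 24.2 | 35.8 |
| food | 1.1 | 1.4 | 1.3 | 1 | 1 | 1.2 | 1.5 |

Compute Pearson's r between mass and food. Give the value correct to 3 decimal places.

n = 7, Σx = 190.6, Σy = 8.5, Σx² = 5312.56, Σy² = 10.55, Σxy = 232.82
nΣxy − ΣxΣy = 1629.74 − 1620.1 = 9.64
nΣx² − (Σx)² = 37187.92 − 36328.36 = 859.56; nΣy² − (Σy)² = 73.85 − 72.25 = 1.6
r = 9.64 / √(859.56 × 1.6) = 9.64 / 37.0850 ≈ 0.260

0.260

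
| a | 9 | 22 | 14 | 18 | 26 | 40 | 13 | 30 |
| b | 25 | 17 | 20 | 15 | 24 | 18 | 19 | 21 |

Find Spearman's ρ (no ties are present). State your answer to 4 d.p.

Rank a: 1, 5, 3, 4, 6, 8, 2, 7
Rank b: 8, 2, 5, 1, 7, 3, 4, 6
d = rank(a) − rank(b): -7, 3, -2, 3, -1, 5, -2, 1; Σd² = 102
ρ = 1 − 6Σd² / [n(n²−1)] = 1 − 6×102 / (8×63) = 1 − 612/504 ≈ -0.2143

-0.2143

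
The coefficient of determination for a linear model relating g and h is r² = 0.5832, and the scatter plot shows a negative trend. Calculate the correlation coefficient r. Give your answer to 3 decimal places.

|r| = √0.5832 = 0.764
The association is negative, so r = −0.764.

-0.764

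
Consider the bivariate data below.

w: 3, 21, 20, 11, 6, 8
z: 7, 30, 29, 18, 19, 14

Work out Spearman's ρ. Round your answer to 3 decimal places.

Rank w: 1, 6, 5, 4, 2, 3
Rank z: 1, 6, 5, 3, 4, 2
d = rank(w) − rank(z): 0, 0, 0, 1, -2, 1; Σd² = 6
ρ = 1 − 6Σd² / [n(n²−1)] = 1 − 6×6 / (6×35) = 1 − 36/210 ≈ 0.829

0.829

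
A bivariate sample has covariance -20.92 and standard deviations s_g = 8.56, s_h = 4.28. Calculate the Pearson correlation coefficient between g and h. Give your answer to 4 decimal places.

-0.5710

r = Cov(g,h) / (s_g · s_h) = -20.92 / (8.56 × 4.28)
  = -20.92 / 36.6368 ≈ -0.5710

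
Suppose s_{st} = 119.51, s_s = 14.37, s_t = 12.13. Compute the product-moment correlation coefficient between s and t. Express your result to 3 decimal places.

r = Cov(s,t) / (s_s · s_t) = 119.51 / (14.37 × 12.13)
  = 119.51 / 174.3081 ≈ 0.686

0.686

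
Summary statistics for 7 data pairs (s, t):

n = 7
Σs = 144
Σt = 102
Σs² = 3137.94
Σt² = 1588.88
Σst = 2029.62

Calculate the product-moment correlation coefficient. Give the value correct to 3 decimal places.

r = (nΣst − ΣsΣt) / √[(nΣs² − (Σs)²)(nΣt² − (Σt)²)]
Numerator: 7×2029.62 − 144×102 = -480.66
Denominator: √[(21965.58 − 20736)(11122.16 − 10404)] = √[1229.58 × 718.16] = 939.6995
r = -480.66 / 939.6995 ≈ -0.512

-0.512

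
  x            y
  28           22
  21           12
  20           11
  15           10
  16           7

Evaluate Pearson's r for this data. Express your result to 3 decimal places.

0.940

n = 5, Σx = 100, Σy = 62, Σx² = 2106, Σy² = 898, Σxy = 1350
nΣxy − ΣxΣy = 6750 − 6200 = 550
nΣx² − (Σx)² = 10530 − 10000 = 530; nΣy² − (Σy)² = 4490 − 3844 = 646
r = 550 / √(530 × 646) = 550 / 585.1325 ≈ 0.940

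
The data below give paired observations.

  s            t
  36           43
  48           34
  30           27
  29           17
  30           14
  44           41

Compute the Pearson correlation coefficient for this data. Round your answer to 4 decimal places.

0.6939

n = 6, Σs = 217, Σt = 176, Σs² = 8177, Σt² = 5900, Σst = 6707
nΣst − ΣsΣt = 40242 − 38192 = 2050
nΣs² − (Σs)² = 49062 − 47089 = 1973; nΣt² − (Σt)² = 35400 − 30976 = 4424
r = 2050 / √(1973 × 4424) = 2050 / 2954.4123 ≈ 0.6939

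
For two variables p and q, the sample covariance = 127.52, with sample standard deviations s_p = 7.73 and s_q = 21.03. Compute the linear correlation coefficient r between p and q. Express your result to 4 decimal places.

r = Cov(p,q) / (s_p · s_q) = 127.52 / (7.73 × 21.03)
  = 127.52 / 162.5619 ≈ 0.7844

0.7844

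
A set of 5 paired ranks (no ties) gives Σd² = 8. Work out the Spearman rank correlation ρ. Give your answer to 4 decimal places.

ρ = 1 − 6Σd² / [n(n²−1)] = 1 − 6×8 / (5×24)
  = 1 − 48/120 = 1 − 0.40000 ≈ 0.6000

0.6000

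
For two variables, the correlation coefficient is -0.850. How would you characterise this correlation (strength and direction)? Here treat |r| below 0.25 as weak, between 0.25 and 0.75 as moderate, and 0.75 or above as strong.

strong negative

r = -0.850 < 0 so the relationship is negative.
|r| = 0.850, which falls in the strong range.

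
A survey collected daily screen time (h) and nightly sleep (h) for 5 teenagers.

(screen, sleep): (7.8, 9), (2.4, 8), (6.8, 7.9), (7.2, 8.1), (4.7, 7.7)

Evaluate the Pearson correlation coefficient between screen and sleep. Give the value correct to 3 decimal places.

0.534

n = 5, Σx = 28.9, Σy = 40.7, Σx² = 186.77, Σy² = 332.31, Σxy = 237.63
nΣxy − ΣxΣy = 1188.15 − 1176.23 = 11.92
nΣx² − (Σx)² = 933.85 − 835.21 = 98.64; nΣy² − (Σy)² = 1661.55 − 1656.49 = 5.06
r = 11.92 / √(98.64 × 5.06) = 11.92 / 22.3410 ≈ 0.534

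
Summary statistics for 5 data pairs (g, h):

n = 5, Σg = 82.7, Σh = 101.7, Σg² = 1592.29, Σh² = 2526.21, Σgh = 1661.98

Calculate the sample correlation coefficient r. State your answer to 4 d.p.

-0.0628

r = (nΣgh − ΣgΣh) / √[(nΣg² − (Σg)²)(nΣh² − (Σh)²)]
Numerator: 5×1661.98 − 82.7×101.7 = -100.69
Denominator: √[(7961.45 − 6839.29)(12631.05 − 10342.89)] = √[1122.16 × 2288.16] = 1602.3987
r = -100.69 / 1602.3987 ≈ -0.0628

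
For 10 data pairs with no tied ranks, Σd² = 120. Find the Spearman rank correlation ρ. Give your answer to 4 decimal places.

0.2727

ρ = 1 − 6Σd² / [n(n²−1)] = 1 − 6×120 / (10×99)
  = 1 − 720/990 = 1 − 0.72727 ≈ 0.2727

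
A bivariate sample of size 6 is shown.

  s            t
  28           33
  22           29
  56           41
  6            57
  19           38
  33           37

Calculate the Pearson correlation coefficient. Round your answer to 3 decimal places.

n = 6, Σs = 164, Σt = 235, Σs² = 5890, Σt² = 9673, Σst = 6143
nΣst − ΣsΣt = 36858 − 38540 = -1682
nΣs² − (Σs)² = 35340 − 26896 = 8444; nΣt² − (Σt)² = 58038 − 55225 = 2813
r = -1682 / √(8444 × 2813) = -1682 / 4873.7021 ≈ -0.345

-0.345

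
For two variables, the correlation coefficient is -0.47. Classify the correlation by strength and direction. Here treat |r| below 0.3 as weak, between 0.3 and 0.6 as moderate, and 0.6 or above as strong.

r = -0.47 < 0 so the relationship is negative.
|r| = 0.47, which falls in the moderate range.

moderate negative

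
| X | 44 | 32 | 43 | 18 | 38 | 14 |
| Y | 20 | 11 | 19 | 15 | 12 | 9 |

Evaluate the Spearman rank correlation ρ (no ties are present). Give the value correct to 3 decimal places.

0.829

Rank X: 6, 3, 5, 2, 4, 1
Rank Y: 6, 2, 5, 4, 3, 1
d = rank(X) − rank(Y): 0, 1, 0, -2, 1, 0; Σd² = 6
ρ = 1 − 6Σd² / [n(n²−1)] = 1 − 6×6 / (6×35) = 1 − 36/210 ≈ 0.829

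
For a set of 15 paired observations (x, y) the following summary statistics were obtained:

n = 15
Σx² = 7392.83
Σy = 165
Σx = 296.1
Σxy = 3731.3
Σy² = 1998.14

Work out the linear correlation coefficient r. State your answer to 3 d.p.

0.891

r = (nΣxy − ΣxΣy) / √[(nΣx² − (Σx)²)(nΣy² − (Σy)²)]
Numerator: 15×3731.3 − 296.1×165 = 7113
Denominator: √[(110892.45 − 87675.21)(29972.1 − 27225)] = √[23217.24 × 2747.1] = 7986.2432
r = 7113 / 7986.2432 ≈ 0.891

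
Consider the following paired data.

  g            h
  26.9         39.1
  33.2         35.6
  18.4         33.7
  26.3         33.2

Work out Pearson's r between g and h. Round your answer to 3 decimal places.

n = 4, Σg = 104.8, Σh = 141.6, Σg² = 2856.1, Σh² = 5034.1, Σgh = 3726.95
nΣgh − ΣgΣh = 14907.8 − 14839.68 = 68.12
nΣg² − (Σg)² = 11424.4 − 10983.04 = 441.36; nΣh² − (Σh)² = 20136.4 − 20050.56 = 85.84
r = 68.12 / √(441.36 × 85.84) = 68.12 / 194.6441 ≈ 0.350

0.350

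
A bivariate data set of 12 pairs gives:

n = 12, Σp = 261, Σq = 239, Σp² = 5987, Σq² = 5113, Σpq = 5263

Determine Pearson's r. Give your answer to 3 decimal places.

0.196

r = (nΣpq − ΣpΣq) / √[(nΣp² − (Σp)²)(nΣq² − (Σq)²)]
Numerator: 12×5263 − 261×239 = 777
Denominator: √[(71844 − 68121)(61356 − 57121)] = √[3723 × 4235] = 3970.7562
r = 777 / 3970.7562 ≈ 0.196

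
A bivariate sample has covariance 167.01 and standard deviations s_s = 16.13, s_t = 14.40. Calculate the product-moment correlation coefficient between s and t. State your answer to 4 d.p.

r = Cov(s,t) / (s_s · s_t) = 167.01 / (16.13 × 14.40)
  = 167.01 / 232.2720 ≈ 0.7190

0.7190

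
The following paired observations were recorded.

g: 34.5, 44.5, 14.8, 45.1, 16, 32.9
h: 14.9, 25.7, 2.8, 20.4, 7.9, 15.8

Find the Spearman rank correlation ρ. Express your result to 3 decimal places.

0.886

Rank g: 4, 5, 1, 6, 2, 3
Rank h: 3, 6, 1, 5, 2, 4
d = rank(g) − rank(h): 1, -1, 0, 1, 0, -1; Σd² = 4
ρ = 1 − 6Σd² / [n(n²−1)] = 1 − 6×4 / (6×35) = 1 − 24/210 ≈ 0.886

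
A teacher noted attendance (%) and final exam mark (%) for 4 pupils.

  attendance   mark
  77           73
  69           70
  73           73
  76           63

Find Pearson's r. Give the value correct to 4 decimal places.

n = 4, Σx = 295, Σy = 279, Σx² = 21795, Σy² = 19527, Σxy = 20568
nΣxy − ΣxΣy = 82272 − 82305 = -33
nΣx² − (Σx)² = 87180 − 87025 = 155; nΣy² − (Σy)² = 78108 − 77841 = 267
r = -33 / √(155 × 267) = -33 / 203.4330 ≈ -0.1622

-0.1622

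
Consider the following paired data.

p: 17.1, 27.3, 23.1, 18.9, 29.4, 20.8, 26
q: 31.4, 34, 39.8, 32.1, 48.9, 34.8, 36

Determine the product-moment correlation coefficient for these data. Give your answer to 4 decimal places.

n = 7, Σp = 162.6, Σq = 257, Σp² = 3901.52, Σq² = 9654.66, Σpq = 6088.71
nΣpq − ΣpΣq = 42620.97 − 41788.2 = 832.77
nΣp² − (Σp)² = 27310.64 − 26438.76 = 871.88; nΣq² − (Σq)² = 67582.62 − 66049 = 1533.62
r = 832.77 / √(871.88 × 1533.62) = 832.77 / 1156.3445 ≈ 0.7202

0.7202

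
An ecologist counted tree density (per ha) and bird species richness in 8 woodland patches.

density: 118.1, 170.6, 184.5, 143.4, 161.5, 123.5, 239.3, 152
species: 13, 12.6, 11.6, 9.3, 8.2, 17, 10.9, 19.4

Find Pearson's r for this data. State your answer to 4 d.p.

-0.3384

n = 8, Σx = 1292.9, Σy = 102, Σx² = 219358.77, Σy² = 1400.22, Σxy = 16139.65
nΣxy − ΣxΣy = 129117.2 − 131875.8 = -2758.6
nΣx² − (Σx)² = 1754870.16 − 1671590.41 = 83279.75; nΣy² − (Σy)² = 11201.76 − 10404 = 797.76
r = -2758.6 / √(83279.75 × 797.76) = -2758.6 / 8150.9051 ≈ -0.3384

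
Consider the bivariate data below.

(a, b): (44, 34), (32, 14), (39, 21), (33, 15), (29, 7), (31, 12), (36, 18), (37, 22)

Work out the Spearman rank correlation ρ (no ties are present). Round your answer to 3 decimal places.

0.976

Rank a: 8, 3, 7, 4, 1, 2, 5, 6
Rank b: 8, 3, 6, 4, 1, 2, 5, 7
d = rank(a) − rank(b): 0, 0, 1, 0, 0, 0, 0, -1; Σd² = 2
ρ = 1 − 6Σd² / [n(n²−1)] = 1 − 6×2 / (8×63) = 1 − 12/504 ≈ 0.976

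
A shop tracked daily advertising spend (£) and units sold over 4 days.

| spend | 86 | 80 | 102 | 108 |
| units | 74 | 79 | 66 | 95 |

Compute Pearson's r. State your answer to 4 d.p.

n = 4, Σx = 376, Σy = 314, Σx² = 35864, Σy² = 25098, Σxy = 29676
nΣxy − ΣxΣy = 118704 − 118064 = 640
nΣx² − (Σx)² = 143456 − 141376 = 2080; nΣy² − (Σy)² = 100392 − 98596 = 1796
r = 640 / √(2080 × 1796) = 640 / 1932.7907 ≈ 0.3311

0.3311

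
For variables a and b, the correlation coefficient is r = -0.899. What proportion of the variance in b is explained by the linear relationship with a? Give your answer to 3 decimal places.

r² = (-0.899)² = 0.808

0.808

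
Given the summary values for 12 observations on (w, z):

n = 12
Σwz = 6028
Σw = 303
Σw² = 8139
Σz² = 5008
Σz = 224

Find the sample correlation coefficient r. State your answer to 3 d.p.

r = (nΣwz − ΣwΣz) / √[(nΣw² − (Σw)²)(nΣz² − (Σz)²)]
Numerator: 12×6028 − 303×224 = 4464
Denominator: √[(97668 − 91809)(60096 − 50176)] = √[5859 × 9920] = 7623.7314
r = 4464 / 7623.7314 ≈ 0.586

0.586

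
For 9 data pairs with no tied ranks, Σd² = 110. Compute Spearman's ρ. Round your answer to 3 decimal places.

0.083

ρ = 1 − 6Σd² / [n(n²−1)] = 1 − 6×110 / (9×80)
  = 1 − 660/720 = 1 − 0.9167 ≈ 0.083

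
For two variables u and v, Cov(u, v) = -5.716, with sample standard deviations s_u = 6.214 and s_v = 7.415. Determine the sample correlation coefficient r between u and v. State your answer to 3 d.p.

r = Cov(u,v) / (s_u · s_v) = -5.716 / (6.214 × 7.415)
  = -5.716 / 46.0768 ≈ -0.124

-0.124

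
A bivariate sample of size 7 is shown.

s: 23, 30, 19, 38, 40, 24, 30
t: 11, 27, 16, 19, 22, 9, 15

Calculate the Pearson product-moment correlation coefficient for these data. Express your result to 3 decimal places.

n = 7, Σs = 204, Σt = 119, Σs² = 6310, Σt² = 2257, Σst = 3635
nΣst − ΣsΣt = 25445 − 24276 = 1169
nΣs² − (Σs)² = 44170 − 41616 = 2554; nΣt² − (Σt)² = 15799 − 14161 = 1638
r = 1169 / √(2554 × 1638) = 1169 / 2045.3489 ≈ 0.572

0.572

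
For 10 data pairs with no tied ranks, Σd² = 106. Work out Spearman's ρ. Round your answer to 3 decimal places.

ρ = 1 − 6Σd² / [n(n²−1)] = 1 − 6×106 / (10×99)
  = 1 − 636/990 = 1 − 0.6424 ≈ 0.358

0.358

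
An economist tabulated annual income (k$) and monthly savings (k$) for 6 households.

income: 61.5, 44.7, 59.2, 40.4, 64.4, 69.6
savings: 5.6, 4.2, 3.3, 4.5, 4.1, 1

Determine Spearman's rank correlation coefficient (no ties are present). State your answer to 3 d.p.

-0.543

Rank income: 4, 2, 3, 1, 5, 6
Rank savings: 6, 4, 2, 5, 3, 1
d = rank(income) − rank(savings): -2, -2, 1, -4, 2, 5; Σd² = 54
ρ = 1 − 6Σd² / [n(n²−1)] = 1 − 6×54 / (6×35) = 1 − 324/210 ≈ -0.543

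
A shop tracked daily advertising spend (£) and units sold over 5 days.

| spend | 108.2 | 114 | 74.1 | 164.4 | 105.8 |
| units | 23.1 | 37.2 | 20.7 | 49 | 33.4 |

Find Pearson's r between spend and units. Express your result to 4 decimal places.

n = 5, Σx = 566.5, Σy = 163.4, Σx² = 68415.05, Σy² = 5862.5, Σxy = 19863.41
nΣxy − ΣxΣy = 99317.05 − 92566.1 = 6750.95
nΣx² − (Σx)² = 342075.25 − 320922.25 = 21153; nΣy² − (Σy)² = 29312.5 − 26699.56 = 2612.94
r = 6750.95 / √(21153 × 2612.94) = 6750.95 / 7434.4818 ≈ 0.9081

0.9081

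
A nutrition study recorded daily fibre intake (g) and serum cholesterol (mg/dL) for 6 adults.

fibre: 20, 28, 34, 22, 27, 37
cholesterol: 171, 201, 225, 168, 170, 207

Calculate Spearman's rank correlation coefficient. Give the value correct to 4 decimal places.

Rank fibre: 1, 4, 5, 2, 3, 6
Rank cholesterol: 3, 4, 6, 1, 2, 5
d = rank(fibre) − rank(cholesterol): -2, 0, -1, 1, 1, 1; Σd² = 8
ρ = 1 − 6Σd² / [n(n²−1)] = 1 − 6×8 / (6×35) = 1 − 48/210 ≈ 0.7714

0.7714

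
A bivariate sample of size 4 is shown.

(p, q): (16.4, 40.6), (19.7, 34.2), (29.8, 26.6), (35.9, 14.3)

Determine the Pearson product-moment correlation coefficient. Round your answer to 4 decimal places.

-0.9792

n = 4, Σp = 101.8, Σq = 115.7, Σp² = 2833.9, Σq² = 3730.05, Σpq = 2645.63
nΣpq − ΣpΣq = 10582.52 − 11778.26 = -1195.74
nΣp² − (Σp)² = 11335.6 − 10363.24 = 972.36; nΣq² − (Σq)² = 14920.2 − 13386.49 = 1533.71
r = -1195.74 / √(972.36 × 1533.71) = -1195.74 / 1221.1954 ≈ -0.9792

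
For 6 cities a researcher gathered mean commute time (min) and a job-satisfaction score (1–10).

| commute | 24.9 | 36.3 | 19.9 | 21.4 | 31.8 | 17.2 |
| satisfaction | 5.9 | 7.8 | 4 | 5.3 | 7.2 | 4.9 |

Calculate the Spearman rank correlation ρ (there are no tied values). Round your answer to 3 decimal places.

Rank commute: 4, 6, 2, 3, 5, 1
Rank satisfaction: 4, 6, 1, 3, 5, 2
d = rank(commute) − rank(satisfaction): 0, 0, 1, 0, 0, -1; Σd² = 2
ρ = 1 − 6Σd² / [n(n²−1)] = 1 − 6×2 / (6×35) = 1 − 12/210 ≈ 0.943

0.943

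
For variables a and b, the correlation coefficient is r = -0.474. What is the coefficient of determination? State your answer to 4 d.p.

0.2247

r² = (-0.474)² = 0.2247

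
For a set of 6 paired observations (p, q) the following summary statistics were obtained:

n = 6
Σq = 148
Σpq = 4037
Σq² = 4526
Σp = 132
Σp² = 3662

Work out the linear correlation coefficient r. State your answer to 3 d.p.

r = (nΣpq − ΣpΣq) / √[(nΣp² − (Σp)²)(nΣq² − (Σq)²)]
Numerator: 6×4037 − 132×148 = 4686
Denominator: √[(21972 − 17424)(27156 − 21904)] = √[4548 × 5252] = 4887.3404
r = 4686 / 4887.3404 ≈ 0.959

0.959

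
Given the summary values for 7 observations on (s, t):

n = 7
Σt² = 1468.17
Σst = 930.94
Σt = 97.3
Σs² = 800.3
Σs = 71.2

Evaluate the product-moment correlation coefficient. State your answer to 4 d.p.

r = (nΣst − ΣsΣt) / √[(nΣs² − (Σs)²)(nΣt² − (Σt)²)]
Numerator: 7×930.94 − 71.2×97.3 = -411.18
Denominator: √[(5602.1 − 5069.44)(10277.19 − 9467.29)] = √[532.66 × 809.9] = 656.8115
r = -411.18 / 656.8115 ≈ -0.6260

-0.6260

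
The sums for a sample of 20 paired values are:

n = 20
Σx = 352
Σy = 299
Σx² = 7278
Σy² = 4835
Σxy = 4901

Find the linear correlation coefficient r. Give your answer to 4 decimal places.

r = (nΣxy − ΣxΣy) / √[(nΣx² − (Σx)²)(nΣy² − (Σy)²)]
Numerator: 20×4901 − 352×299 = -7228
Denominator: √[(145560 − 123904)(96700 − 89401)] = √[21656 × 7299] = 12572.4757
r = -7228 / 12572.4757 ≈ -0.5749

-0.5749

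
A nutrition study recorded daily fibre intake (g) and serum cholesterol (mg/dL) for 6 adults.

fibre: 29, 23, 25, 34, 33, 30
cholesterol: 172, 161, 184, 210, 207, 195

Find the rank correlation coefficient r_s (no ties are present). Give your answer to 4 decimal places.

Rank fibre: 3, 1, 2, 6, 5, 4
Rank cholesterol: 2, 1, 3, 6, 5, 4
d = rank(fibre) − rank(cholesterol): 1, 0, -1, 0, 0, 0; Σd² = 2
ρ = 1 − 6Σd² / [n(n²−1)] = 1 − 6×2 / (6×35) = 1 − 12/210 ≈ 0.9429

0.9429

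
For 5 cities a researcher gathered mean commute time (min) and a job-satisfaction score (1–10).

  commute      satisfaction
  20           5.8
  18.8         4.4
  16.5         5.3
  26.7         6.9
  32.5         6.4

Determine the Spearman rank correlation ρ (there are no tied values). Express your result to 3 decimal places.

Rank commute: 3, 2, 1, 4, 5
Rank satisfaction: 3, 1, 2, 5, 4
d = rank(commute) − rank(satisfaction): 0, 1, -1, -1, 1; Σd² = 4
ρ = 1 − 6Σd² / [n(n²−1)] = 1 − 6×4 / (5×24) = 1 − 24/120 ≈ 0.800

0.800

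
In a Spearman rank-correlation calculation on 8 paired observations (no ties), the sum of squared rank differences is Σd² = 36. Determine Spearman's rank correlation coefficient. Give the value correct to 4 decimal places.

0.5714

ρ = 1 − 6Σd² / [n(n²−1)] = 1 − 6×36 / (8×63)
  = 1 − 216/504 = 1 − 0.42857 ≈ 0.5714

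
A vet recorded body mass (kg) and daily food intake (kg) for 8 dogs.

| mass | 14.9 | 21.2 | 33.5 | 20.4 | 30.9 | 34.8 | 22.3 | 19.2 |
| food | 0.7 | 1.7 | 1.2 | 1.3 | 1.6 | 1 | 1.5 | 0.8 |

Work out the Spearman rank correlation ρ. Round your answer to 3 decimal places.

0.333

Rank mass: 1, 4, 7, 3, 6, 8, 5, 2
Rank food: 1, 8, 4, 5, 7, 3, 6, 2
d = rank(mass) − rank(food): 0, -4, 3, -2, -1, 5, -1, 0; Σd² = 56
ρ = 1 − 6Σd² / [n(n²−1)] = 1 − 6×56 / (8×63) = 1 − 336/504 ≈ 0.333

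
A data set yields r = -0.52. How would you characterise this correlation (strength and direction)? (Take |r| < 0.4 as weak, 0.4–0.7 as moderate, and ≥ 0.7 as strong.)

moderate negative

r = -0.52 < 0 so the relationship is negative.
|r| = 0.52, which falls in the moderate range.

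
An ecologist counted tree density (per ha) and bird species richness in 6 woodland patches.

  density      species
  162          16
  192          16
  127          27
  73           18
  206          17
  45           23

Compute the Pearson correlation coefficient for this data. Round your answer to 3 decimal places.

-0.516

n = 6, Σx = 805, Σy = 117, Σx² = 129027, Σy² = 2383, Σxy = 14944
nΣxy − ΣxΣy = 89664 − 94185 = -4521
nΣx² − (Σx)² = 774162 − 648025 = 126137; nΣy² − (Σy)² = 14298 − 13689 = 609
r = -4521 / √(126137 × 609) = -4521 / 8764.5555 ≈ -0.516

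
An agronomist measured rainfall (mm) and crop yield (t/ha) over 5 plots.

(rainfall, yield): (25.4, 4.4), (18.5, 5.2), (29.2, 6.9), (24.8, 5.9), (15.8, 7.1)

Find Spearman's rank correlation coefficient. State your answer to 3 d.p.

-0.300

Rank rainfall: 4, 2, 5, 3, 1
Rank yield: 1, 2, 4, 3, 5
d = rank(rainfall) − rank(yield): 3, 0, 1, 0, -4; Σd² = 26
ρ = 1 − 6Σd² / [n(n²−1)] = 1 − 6×26 / (5×24) = 1 − 156/120 ≈ -0.300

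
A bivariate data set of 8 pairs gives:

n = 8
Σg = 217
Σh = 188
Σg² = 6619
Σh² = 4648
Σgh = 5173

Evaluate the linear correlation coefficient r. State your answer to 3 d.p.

0.179

r = (nΣgh − ΣgΣh) / √[(nΣg² − (Σg)²)(nΣh² − (Σh)²)]
Numerator: 8×5173 − 217×188 = 588
Denominator: √[(52952 − 47089)(37184 − 35344)] = √[5863 × 1840] = 3284.4969
r = 588 / 3284.4969 ≈ 0.179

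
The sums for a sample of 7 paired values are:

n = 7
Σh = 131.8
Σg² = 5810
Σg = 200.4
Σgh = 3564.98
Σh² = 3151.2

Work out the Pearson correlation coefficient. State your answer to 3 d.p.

-0.943

r = (nΣgh − ΣgΣh) / √[(nΣg² − (Σg)²)(nΣh² − (Σh)²)]
Numerator: 7×3564.98 − 200.4×131.8 = -1457.86
Denominator: √[(40670 − 40160.16)(22058.4 − 17371.24)] = √[509.84 × 4687.16] = 1545.8660
r = -1457.86 / 1545.8660 ≈ -0.943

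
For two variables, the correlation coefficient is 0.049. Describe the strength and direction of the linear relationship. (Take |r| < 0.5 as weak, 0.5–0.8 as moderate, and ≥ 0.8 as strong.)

weak positive

r = 0.049 > 0 so the relationship is positive.
|r| = 0.049, which falls in the weak range.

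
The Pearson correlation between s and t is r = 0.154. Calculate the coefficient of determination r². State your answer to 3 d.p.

0.024

r² = (0.154)² = 0.024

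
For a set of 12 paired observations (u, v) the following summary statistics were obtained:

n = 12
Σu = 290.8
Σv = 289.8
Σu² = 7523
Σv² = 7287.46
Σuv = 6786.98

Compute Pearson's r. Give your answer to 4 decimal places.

-0.6361

r = (nΣuv − ΣuΣv) / √[(nΣu² − (Σu)²)(nΣv² − (Σv)²)]
Numerator: 12×6786.98 − 290.8×289.8 = -2830.08
Denominator: √[(90276 − 84564.64)(87449.52 − 83984.04)] = √[5711.36 × 3465.48] = 4448.8879
r = -2830.08 / 4448.8879 ≈ -0.6361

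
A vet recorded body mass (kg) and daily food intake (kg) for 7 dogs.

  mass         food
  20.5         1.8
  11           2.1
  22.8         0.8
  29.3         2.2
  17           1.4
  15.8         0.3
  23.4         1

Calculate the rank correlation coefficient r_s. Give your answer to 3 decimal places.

0.179

Rank mass: 4, 1, 5, 7, 3, 2, 6
Rank food: 5, 6, 2, 7, 4, 1, 3
d = rank(mass) − rank(food): -1, -5, 3, 0, -1, 1, 3; Σd² = 46
ρ = 1 − 6Σd² / [n(n²−1)] = 1 − 6×46 / (7×48) = 1 − 276/336 ≈ 0.179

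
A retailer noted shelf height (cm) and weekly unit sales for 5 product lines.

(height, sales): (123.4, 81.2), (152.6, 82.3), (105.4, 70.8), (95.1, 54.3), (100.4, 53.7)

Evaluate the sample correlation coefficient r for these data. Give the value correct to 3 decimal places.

n = 5, Σx = 576.9, Σy = 342.3, Σx² = 68747.65, Σy² = 24211.55, Σxy = 40596.79
nΣxy − ΣxΣy = 202983.95 − 197472.87 = 5511.08
nΣx² − (Σx)² = 343738.25 − 332813.61 = 10924.64; nΣy² − (Σy)² = 121057.75 − 117169.29 = 3888.46
r = 5511.08 / √(10924.64 × 3888.46) = 5511.08 / 6517.6703 ≈ 0.846

0.846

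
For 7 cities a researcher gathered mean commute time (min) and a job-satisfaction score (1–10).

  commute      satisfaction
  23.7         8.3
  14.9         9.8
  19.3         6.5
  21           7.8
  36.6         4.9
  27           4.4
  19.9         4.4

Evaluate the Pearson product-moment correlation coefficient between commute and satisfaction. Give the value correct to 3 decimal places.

n = 7, Σx = 162.4, Σy = 46.1, Σx² = 4061.76, Σy² = 330.75, Σxy = 1017.68
nΣxy − ΣxΣy = 7123.76 − 7486.64 = -362.88
nΣx² − (Σx)² = 28432.32 − 26373.76 = 2058.56; nΣy² − (Σy)² = 2315.25 − 2125.21 = 190.04
r = -362.88 / √(2058.56 × 190.04) = -362.88 / 625.4668 ≈ -0.580

-0.580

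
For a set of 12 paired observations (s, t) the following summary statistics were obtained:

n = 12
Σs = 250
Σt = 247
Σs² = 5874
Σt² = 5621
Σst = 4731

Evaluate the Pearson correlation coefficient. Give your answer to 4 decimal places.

-0.6939

r = (nΣst − ΣsΣt) / √[(nΣs² − (Σs)²)(nΣt² − (Σt)²)]
Numerator: 12×4731 − 250×247 = -4978
Denominator: √[(70488 − 62500)(67452 − 61009)] = √[7988 × 6443] = 7174.0284
r = -4978 / 7174.0284 ≈ -0.6939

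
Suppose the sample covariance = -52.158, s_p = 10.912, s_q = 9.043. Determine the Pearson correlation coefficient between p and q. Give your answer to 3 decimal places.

-0.529

r = Cov(p,q) / (s_p · s_q) = -52.158 / (10.912 × 9.043)
  = -52.158 / 98.6772 ≈ -0.529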